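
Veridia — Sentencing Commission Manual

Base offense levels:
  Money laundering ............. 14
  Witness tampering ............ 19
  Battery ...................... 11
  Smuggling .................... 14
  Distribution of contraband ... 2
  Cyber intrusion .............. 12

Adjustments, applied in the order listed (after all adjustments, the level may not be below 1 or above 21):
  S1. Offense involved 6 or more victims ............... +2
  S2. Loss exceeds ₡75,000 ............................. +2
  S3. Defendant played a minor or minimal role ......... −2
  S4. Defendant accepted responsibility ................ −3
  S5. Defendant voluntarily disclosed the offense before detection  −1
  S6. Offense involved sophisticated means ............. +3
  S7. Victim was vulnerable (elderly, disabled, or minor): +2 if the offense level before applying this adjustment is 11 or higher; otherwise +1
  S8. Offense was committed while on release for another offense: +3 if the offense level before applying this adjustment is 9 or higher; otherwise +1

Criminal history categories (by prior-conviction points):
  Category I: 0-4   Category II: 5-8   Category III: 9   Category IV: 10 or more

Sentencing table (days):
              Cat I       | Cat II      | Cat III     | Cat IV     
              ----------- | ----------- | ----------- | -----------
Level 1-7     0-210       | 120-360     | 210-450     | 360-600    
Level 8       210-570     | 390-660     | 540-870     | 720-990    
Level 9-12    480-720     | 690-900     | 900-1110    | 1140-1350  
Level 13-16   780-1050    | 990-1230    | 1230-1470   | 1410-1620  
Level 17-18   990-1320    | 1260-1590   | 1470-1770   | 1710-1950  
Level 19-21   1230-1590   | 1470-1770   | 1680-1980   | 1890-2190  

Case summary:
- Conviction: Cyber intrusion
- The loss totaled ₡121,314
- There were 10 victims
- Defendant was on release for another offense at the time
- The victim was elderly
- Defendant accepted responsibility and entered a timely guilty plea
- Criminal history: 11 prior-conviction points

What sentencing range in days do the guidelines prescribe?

Base offense level for cyber intrusion: 12.
S1 applies: 12 + 2 = 14.
S2 applies: 14 + 2 = 16.
S4 applies: 16 − 3 = 13.
S5 does not apply.
S7 applies (level before this adjustment is 13 ≥ 11, so +2): 13 + 2 = 15.
S8 applies (level before this adjustment is 15 ≥ 9, so +3): 15 + 3 = 18.
Final offense level: 18.
Criminal history: 11 prior points → Category IV (10+).
Level 18 falls in the 17-18 band.
Grid: Level 17-18 × Category IV = 1710-1950 days.

1710-1950 days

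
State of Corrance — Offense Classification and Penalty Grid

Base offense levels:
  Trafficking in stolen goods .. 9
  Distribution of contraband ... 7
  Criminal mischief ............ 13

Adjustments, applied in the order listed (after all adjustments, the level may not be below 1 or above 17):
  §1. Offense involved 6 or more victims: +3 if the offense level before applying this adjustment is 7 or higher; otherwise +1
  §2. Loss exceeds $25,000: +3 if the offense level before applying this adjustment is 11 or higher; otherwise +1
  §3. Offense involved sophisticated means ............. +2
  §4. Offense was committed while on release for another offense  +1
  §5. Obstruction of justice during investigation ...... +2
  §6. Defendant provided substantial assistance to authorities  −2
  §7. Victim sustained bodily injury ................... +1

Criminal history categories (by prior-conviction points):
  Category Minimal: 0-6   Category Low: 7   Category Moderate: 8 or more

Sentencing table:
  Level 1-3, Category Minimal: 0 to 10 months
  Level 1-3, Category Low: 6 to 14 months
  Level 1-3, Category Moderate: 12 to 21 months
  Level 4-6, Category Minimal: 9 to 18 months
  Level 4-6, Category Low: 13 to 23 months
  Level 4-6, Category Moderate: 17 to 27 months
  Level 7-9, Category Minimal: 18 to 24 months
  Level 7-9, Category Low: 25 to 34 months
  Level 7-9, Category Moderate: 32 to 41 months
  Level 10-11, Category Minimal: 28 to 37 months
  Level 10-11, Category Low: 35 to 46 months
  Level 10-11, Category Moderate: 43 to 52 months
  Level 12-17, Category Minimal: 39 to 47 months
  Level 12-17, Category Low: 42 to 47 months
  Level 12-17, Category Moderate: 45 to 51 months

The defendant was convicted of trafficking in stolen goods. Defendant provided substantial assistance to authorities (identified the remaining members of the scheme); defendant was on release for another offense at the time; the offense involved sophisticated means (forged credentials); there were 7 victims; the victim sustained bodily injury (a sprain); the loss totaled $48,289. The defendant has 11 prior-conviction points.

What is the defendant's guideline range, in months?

45-51 months

Base offense level for trafficking in stolen goods: 9.
§1 applies (level before this adjustment is 9 ≥ 7, so +3): 9 + 3 = 12.
§2 applies (level before this adjustment is 12 ≥ 11, so +3): 12 + 3 = 15.
§3 applies: 15 + 2 = 17.
§4 applies: 17 + 1 = 18.
§6 applies: 18 − 2 = 16.
§7 applies: 16 + 1 = 17.
Final offense level: 17.
Criminal history: 11 prior points → Category Moderate (8+).
Level 17 falls in the 12-17 band.
Grid: Level 12-17 × Category Moderate = 45-51 months.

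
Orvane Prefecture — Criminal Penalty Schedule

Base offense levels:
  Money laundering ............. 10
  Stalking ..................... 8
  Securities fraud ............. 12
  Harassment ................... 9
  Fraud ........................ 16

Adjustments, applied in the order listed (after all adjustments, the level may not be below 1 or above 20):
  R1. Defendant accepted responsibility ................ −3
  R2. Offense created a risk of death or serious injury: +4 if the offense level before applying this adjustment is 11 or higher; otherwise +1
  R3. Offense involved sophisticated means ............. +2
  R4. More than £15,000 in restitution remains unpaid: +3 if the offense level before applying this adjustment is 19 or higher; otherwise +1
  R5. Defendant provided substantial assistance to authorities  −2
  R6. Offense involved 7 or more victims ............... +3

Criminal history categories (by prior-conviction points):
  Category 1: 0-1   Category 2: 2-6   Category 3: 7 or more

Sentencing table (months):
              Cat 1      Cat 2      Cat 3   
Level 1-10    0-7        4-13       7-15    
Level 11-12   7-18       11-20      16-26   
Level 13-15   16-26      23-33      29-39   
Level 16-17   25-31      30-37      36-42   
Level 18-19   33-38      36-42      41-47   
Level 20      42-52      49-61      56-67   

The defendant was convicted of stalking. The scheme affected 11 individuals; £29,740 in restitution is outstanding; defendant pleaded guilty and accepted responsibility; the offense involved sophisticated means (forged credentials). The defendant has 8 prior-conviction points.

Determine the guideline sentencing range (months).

16-26 months

Base offense level for stalking: 8.
R1 applies: 8 − 3 = 5.
R3 applies: 5 + 2 = 7.
R4 applies (level before this adjustment is 7 < 19, so +1): 7 + 1 = 8.
R6 applies: 8 + 3 = 11.
Final offense level: 11.
Criminal history: 8 prior points → Category 3 (7+).
Level 11 falls in the 11-12 band.
Grid: Level 11-12 × Category 3 = 16-26 months.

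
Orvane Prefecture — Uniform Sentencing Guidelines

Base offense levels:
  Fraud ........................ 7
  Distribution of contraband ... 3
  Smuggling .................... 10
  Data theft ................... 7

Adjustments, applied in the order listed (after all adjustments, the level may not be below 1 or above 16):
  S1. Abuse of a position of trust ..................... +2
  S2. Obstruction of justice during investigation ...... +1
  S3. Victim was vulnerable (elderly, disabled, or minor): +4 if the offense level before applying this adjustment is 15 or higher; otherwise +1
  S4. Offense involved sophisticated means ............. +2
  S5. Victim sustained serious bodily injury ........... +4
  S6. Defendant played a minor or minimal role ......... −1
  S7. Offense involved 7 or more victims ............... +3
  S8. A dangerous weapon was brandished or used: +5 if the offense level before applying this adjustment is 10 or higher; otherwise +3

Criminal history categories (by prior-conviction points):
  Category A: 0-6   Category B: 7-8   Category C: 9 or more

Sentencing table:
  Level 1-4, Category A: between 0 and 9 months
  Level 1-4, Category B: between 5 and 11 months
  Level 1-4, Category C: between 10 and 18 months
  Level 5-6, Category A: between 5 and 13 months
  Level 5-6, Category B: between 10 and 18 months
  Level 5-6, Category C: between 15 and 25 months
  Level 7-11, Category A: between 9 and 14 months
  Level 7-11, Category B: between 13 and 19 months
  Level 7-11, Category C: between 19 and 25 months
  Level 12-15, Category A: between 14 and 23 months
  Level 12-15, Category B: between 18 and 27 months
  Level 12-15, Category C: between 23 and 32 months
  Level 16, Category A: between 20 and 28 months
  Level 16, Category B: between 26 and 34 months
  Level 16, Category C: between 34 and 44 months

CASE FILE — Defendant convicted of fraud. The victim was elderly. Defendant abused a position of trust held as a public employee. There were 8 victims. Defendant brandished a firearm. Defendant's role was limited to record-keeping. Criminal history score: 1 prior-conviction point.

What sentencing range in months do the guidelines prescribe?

20-28 months

Base offense level for fraud: 7.
S1 applies: 7 + 2 = 9.
S2 does not apply.
S3 applies (level before this adjustment is 9 < 15, so +1): 9 + 1 = 10.
S6 applies: 10 − 1 = 9.
S7 applies: 9 + 3 = 12.
S8 applies (level before this adjustment is 12 ≥ 10, so +5): 12 + 5 = 17.
Level 17 exceeds the maximum of 16; capped at 16.
Final offense level: 16.
Criminal history: 1 prior point → Category A (0-6).
Level 16 falls in the 16 band.
Grid: Level 16 × Category A = 20-28 months.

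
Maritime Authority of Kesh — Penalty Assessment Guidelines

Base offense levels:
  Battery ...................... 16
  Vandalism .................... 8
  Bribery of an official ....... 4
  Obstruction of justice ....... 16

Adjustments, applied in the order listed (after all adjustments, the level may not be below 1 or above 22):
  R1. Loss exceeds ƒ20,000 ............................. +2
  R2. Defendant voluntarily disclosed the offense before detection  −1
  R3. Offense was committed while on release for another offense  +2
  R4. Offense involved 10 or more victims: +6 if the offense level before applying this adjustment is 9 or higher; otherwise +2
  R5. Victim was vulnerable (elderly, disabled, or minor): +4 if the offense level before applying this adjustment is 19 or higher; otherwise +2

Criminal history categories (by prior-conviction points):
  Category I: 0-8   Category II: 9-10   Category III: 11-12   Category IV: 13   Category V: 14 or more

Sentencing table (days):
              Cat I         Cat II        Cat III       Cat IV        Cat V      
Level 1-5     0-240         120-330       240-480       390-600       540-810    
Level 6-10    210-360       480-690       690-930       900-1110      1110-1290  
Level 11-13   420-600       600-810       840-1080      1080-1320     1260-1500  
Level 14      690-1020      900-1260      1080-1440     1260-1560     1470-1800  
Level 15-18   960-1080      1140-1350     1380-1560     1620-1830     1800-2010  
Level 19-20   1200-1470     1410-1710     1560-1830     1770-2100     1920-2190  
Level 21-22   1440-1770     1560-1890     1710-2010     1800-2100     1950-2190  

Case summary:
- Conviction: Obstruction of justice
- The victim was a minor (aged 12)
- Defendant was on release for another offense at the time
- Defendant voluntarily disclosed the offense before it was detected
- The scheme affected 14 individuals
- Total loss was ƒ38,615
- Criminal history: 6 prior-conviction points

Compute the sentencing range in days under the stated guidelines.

1440-1770 days

Base offense level for obstruction of justice: 16.
R1 applies: 16 + 2 = 18.
R2 applies: 18 − 1 = 17.
R3 applies: 17 + 2 = 19.
R4 applies (level before this adjustment is 19 ≥ 9, so +6): 19 + 6 = 25.
R5 applies (level before this adjustment is 25 ≥ 19, so +4): 25 + 4 = 29.
Level 29 exceeds the maximum of 22; capped at 22.
Final offense level: 22.
Criminal history: 6 prior points → Category I (0-8).
Level 22 falls in the 21-22 band.
Grid: Level 21-22 × Category I = 1440-1770 days.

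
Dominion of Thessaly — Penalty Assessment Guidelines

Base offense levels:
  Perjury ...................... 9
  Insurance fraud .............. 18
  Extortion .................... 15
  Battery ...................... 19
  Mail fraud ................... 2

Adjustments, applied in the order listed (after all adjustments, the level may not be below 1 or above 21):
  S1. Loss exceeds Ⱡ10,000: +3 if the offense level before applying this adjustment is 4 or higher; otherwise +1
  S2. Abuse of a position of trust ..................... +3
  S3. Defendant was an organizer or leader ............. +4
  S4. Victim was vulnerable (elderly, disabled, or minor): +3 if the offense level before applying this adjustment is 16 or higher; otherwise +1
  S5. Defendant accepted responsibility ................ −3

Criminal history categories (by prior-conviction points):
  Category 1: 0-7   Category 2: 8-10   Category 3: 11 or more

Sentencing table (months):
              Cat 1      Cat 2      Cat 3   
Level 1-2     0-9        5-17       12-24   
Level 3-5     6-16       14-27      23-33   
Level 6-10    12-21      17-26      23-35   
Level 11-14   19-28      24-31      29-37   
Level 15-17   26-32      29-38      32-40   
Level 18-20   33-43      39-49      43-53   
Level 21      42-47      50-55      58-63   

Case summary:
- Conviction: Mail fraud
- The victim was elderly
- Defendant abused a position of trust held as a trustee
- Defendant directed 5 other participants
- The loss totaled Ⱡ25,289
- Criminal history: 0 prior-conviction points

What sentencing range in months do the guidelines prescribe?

19-28 months

Base offense level for mail fraud: 2.
S1 applies (level before this adjustment is 2 < 4, so +1): 2 + 1 = 3.
S2 applies: 3 + 3 = 6.
S3 applies: 6 + 4 = 10.
S4 applies (level before this adjustment is 10 < 16, so +1): 10 + 1 = 11.
S5 does not apply.
Final offense level: 11.
Criminal history: 0 prior points → Category 1 (0-7).
Level 11 falls in the 11-14 band.
Grid: Level 11-14 × Category 1 = 19-28 months.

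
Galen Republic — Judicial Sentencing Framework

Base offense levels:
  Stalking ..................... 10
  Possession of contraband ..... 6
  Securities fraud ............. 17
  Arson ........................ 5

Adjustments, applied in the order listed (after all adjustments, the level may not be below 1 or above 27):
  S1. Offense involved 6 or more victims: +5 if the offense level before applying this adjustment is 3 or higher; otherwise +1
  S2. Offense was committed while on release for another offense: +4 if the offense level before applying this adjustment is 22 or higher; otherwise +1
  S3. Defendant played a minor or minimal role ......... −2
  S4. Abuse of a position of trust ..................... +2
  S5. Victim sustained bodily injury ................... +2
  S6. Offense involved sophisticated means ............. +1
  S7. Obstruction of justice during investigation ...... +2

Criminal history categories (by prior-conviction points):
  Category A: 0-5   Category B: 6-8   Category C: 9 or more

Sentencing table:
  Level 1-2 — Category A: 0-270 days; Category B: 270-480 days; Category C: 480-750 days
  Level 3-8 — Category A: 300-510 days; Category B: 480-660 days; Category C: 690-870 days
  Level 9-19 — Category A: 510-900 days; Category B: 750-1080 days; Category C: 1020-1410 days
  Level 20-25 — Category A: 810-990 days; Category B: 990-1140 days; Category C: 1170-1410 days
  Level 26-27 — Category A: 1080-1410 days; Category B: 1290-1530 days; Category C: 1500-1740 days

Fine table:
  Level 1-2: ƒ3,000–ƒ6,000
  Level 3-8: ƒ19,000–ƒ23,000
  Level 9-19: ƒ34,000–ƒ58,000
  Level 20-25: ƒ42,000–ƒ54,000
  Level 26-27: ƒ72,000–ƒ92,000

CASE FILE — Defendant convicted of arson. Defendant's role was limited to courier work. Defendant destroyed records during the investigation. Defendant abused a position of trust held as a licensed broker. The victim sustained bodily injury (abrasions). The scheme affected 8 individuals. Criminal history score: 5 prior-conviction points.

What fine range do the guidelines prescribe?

ƒ34,000–ƒ58,000

Base offense level for arson: 5.
S1 applies (level before this adjustment is 5 ≥ 3, so +5): 5 + 5 = 10.
S3 applies: 10 − 2 = 8.
S4 applies: 8 + 2 = 10.
S5 applies: 10 + 2 = 12.
S6 does not apply.
S7 applies: 12 + 2 = 14.
Final offense level: 14.
Level 14 falls in the 9-19 band.
Fine table: Level 9-19 → ƒ34,000–ƒ58,000.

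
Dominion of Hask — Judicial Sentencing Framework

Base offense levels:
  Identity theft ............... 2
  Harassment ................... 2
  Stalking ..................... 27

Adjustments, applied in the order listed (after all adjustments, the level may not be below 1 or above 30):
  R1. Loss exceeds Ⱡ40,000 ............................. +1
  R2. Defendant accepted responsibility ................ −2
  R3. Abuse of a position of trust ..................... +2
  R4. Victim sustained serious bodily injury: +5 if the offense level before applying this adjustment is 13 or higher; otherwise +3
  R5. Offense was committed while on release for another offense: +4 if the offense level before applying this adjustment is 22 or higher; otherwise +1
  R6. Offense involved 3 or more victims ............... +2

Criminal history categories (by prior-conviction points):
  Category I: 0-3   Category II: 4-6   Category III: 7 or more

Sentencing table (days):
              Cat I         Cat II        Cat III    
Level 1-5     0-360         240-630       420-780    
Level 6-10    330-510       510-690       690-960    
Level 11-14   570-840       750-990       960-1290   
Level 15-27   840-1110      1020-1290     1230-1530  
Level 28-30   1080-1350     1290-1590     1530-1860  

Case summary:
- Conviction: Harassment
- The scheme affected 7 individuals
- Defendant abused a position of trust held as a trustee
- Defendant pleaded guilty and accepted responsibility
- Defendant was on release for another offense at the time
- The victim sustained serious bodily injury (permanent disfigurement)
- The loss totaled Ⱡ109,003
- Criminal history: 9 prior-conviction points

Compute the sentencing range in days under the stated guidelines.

690-960 days

Base offense level for harassment: 2.
R1 applies: 2 + 1 = 3.
R2 applies: 3 − 2 = 1.
R3 applies: 1 + 2 = 3.
R4 applies (level before this adjustment is 3 < 13, so +3): 3 + 3 = 6.
R5 applies (level before this adjustment is 6 < 22, so +1): 6 + 1 = 7.
R6 applies: 7 + 2 = 9.
Final offense level: 9.
Criminal history: 9 prior points → Category III (7+).
Level 9 falls in the 6-10 band.
Grid: Level 6-10 × Category III = 690-960 days.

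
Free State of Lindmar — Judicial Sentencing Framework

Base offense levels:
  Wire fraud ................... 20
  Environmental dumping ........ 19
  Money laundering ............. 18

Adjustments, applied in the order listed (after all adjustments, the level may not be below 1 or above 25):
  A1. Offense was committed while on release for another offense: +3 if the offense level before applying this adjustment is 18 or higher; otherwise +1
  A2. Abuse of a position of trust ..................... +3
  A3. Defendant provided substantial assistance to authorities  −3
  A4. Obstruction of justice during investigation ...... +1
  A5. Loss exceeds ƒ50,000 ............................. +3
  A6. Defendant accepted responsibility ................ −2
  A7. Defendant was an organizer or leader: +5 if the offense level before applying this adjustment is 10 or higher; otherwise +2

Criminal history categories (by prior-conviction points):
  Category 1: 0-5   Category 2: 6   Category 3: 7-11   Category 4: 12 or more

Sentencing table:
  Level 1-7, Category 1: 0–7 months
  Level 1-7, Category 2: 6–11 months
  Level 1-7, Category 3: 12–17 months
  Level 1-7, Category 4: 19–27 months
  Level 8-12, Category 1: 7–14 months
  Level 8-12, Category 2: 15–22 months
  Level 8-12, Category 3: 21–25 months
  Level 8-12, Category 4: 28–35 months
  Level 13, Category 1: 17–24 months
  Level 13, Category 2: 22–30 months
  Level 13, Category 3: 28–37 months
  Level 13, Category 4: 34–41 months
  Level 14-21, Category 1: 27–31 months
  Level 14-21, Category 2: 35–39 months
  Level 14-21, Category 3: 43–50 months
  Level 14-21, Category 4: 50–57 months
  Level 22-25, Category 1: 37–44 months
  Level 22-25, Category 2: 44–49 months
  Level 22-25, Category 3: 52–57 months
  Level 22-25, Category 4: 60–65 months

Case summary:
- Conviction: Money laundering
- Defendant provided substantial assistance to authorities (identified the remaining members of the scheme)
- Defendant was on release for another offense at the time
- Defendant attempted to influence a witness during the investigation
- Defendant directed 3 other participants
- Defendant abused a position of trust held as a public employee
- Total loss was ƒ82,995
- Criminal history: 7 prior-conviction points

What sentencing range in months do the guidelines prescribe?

Base offense level for money laundering: 18.
A1 applies (level before this adjustment is 18 ≥ 18, so +3): 18 + 3 = 21.
A2 applies: 21 + 3 = 24.
A3 applies: 24 − 3 = 21.
A4 applies: 21 + 1 = 22.
A5 applies: 22 + 3 = 25.
A6 does not apply.
A7 applies (level before this adjustment is 25 ≥ 10, so +5): 25 + 5 = 30.
Level 30 exceeds the maximum of 25; capped at 25.
Final offense level: 25.
Criminal history: 7 prior points → Category 3 (7-11).
Level 25 falls in the 22-25 band.
Grid: Level 22-25 × Category 3 = 52-57 months.

52-57 months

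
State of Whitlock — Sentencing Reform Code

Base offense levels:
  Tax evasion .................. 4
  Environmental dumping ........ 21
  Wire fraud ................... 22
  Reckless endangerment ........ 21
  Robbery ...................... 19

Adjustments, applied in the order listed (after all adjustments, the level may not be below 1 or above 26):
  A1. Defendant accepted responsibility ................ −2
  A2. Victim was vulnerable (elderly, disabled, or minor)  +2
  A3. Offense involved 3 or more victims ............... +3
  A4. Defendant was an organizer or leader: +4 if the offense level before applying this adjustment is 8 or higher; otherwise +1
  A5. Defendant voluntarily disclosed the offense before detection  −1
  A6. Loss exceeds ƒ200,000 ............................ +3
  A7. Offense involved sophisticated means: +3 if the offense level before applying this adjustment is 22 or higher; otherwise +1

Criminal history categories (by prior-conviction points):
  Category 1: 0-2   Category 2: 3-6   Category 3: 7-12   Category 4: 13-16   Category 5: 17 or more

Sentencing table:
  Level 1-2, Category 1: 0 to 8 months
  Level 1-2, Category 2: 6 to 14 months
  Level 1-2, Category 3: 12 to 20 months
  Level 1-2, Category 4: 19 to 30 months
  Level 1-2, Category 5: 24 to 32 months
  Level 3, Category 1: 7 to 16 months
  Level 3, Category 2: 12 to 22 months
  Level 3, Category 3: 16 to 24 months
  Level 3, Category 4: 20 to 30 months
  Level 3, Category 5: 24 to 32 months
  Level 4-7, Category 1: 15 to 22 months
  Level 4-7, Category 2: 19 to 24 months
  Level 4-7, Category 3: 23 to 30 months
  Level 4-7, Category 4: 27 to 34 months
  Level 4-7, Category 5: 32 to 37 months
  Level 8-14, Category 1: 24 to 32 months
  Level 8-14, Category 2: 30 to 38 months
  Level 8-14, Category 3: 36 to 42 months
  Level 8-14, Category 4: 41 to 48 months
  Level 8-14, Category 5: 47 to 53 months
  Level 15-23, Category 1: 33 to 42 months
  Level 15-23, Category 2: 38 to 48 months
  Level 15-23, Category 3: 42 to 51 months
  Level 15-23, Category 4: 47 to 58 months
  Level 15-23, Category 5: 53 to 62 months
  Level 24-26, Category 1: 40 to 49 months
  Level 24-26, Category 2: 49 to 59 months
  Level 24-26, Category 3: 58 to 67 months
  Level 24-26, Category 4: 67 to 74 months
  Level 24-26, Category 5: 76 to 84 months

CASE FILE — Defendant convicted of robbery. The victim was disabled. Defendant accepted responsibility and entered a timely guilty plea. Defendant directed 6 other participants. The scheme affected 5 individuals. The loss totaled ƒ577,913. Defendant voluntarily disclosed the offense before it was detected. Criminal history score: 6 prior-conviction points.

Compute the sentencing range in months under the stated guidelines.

Base offense level for robbery: 19.
A1 applies: 19 − 2 = 17.
A2 applies: 17 + 2 = 19.
A3 applies: 19 + 3 = 22.
A4 applies (level before this adjustment is 22 ≥ 8, so +4): 22 + 4 = 26.
A5 applies: 26 − 1 = 25.
A6 applies: 25 + 3 = 28.
A7 does not apply.
Level 28 exceeds the maximum of 26; capped at 26.
Final offense level: 26.
Criminal history: 6 prior points → Category 2 (3-6).
Level 26 falls in the 24-26 band.
Grid: Level 24-26 × Category 2 = 49-59 months.

49-59 months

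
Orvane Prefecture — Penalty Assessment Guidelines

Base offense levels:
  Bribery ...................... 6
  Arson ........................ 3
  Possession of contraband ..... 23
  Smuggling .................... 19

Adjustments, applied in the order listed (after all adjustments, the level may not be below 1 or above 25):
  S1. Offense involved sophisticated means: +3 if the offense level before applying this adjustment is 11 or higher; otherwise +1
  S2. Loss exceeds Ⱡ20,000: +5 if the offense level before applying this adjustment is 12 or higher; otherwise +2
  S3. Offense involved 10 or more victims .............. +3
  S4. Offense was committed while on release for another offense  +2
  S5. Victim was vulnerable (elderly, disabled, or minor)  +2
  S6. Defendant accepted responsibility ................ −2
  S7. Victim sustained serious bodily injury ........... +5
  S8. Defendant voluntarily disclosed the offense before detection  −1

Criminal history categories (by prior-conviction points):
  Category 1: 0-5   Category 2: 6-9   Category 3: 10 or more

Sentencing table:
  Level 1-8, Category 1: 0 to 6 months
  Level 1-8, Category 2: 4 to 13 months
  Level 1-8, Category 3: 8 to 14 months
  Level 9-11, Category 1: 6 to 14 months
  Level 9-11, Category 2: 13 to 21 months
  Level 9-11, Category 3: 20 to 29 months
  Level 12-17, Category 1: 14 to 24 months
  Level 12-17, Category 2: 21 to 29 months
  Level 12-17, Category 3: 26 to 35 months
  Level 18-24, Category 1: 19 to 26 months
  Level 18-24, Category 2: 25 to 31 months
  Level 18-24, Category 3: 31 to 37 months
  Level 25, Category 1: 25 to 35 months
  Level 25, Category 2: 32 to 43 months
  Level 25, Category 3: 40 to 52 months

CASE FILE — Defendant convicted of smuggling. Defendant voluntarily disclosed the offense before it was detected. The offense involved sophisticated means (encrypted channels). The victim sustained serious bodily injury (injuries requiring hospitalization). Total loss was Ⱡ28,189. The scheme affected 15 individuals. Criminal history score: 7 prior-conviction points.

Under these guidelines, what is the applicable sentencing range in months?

32-43 months

Base offense level for smuggling: 19.
S1 applies (level before this adjustment is 19 ≥ 11, so +3): 19 + 3 = 22.
S2 applies (level before this adjustment is 22 ≥ 12, so +5): 22 + 5 = 27.
S3 applies: 27 + 3 = 30.
S4 does not apply.
S5 does not apply.
S7 applies: 30 + 5 = 35.
S8 applies: 35 − 1 = 34.
Level 34 exceeds the maximum of 25; capped at 25.
Final offense level: 25.
Criminal history: 7 prior points → Category 2 (6-9).
Level 25 falls in the 25 band.
Grid: Level 25 × Category 2 = 32-43 months.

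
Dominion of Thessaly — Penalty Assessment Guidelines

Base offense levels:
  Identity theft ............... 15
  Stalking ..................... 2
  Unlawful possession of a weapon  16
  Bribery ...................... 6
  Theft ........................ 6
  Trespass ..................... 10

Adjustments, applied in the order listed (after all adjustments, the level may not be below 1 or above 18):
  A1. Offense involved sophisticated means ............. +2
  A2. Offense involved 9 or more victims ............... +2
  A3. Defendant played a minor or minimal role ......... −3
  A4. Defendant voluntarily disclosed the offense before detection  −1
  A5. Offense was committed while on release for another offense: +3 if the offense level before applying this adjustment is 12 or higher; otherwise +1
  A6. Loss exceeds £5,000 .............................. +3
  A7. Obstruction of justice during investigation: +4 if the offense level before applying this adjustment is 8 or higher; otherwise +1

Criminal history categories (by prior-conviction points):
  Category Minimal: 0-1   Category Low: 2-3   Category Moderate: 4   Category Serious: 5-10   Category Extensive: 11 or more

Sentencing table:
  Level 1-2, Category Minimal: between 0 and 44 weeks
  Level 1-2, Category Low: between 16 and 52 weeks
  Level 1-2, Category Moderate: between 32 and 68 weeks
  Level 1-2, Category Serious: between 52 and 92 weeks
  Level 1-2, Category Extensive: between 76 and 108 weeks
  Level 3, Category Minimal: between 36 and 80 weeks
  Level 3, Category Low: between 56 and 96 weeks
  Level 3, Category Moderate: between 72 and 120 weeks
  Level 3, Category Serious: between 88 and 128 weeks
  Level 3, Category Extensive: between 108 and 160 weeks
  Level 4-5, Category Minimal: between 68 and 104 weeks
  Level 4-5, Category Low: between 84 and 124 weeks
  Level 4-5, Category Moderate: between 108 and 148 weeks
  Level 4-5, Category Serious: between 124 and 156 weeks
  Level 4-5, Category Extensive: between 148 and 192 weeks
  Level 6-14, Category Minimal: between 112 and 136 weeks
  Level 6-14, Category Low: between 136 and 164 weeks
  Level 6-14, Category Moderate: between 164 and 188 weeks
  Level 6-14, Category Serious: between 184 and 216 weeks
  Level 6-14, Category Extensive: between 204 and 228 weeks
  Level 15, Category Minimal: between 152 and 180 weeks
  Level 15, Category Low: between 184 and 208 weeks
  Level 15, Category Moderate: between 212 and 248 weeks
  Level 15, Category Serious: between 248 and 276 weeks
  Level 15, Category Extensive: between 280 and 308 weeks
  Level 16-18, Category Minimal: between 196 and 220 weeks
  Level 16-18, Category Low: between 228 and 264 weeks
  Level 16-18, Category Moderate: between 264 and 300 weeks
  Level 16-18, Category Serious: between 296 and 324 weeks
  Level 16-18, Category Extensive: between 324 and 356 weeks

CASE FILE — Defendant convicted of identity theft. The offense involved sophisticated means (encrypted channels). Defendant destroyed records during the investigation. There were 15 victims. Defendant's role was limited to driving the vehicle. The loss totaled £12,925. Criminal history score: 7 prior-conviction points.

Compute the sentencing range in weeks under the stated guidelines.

Base offense level for identity theft: 15.
A1 applies: 15 + 2 = 17.
A2 applies: 17 + 2 = 19.
A3 applies: 19 − 3 = 16.
A5 does not apply.
A6 applies: 16 + 3 = 19.
A7 applies (level before this adjustment is 19 ≥ 8, so +4): 19 + 4 = 23.
Level 23 exceeds the maximum of 18; capped at 18.
Final offense level: 18.
Criminal history: 7 prior points → Category Serious (5-10).
Level 18 falls in the 16-18 band.
Grid: Level 16-18 × Category Serious = 296-324 weeks.

296-324 weeks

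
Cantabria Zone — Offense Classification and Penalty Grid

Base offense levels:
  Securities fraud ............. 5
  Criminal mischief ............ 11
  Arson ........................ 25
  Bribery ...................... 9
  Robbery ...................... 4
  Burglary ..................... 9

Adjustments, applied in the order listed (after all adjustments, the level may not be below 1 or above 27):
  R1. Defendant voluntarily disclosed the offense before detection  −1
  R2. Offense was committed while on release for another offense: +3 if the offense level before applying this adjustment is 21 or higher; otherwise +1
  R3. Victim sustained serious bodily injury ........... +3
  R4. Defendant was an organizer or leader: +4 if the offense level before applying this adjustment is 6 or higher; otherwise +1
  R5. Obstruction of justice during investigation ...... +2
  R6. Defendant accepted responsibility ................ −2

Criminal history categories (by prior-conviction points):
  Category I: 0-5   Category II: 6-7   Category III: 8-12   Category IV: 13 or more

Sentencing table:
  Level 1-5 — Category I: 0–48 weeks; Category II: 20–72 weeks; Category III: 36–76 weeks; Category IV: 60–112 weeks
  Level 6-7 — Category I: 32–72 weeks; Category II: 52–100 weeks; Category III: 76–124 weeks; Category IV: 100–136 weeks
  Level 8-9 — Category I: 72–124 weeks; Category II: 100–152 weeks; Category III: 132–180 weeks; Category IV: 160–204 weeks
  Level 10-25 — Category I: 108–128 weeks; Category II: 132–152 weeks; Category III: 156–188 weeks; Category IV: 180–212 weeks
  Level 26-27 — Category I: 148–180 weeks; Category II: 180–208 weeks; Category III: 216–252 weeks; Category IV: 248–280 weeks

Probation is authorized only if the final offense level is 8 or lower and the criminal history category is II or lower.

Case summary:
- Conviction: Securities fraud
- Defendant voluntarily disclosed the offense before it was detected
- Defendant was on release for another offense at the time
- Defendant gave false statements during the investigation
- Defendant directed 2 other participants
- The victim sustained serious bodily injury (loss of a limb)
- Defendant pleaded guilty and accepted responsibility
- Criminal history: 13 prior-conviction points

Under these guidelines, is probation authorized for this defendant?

No

Base offense level for securities fraud: 5.
R1 applies: 5 − 1 = 4.
R2 applies (level before this adjustment is 4 < 21, so +1): 4 + 1 = 5.
R3 applies: 5 + 3 = 8.
R4 applies (level before this adjustment is 8 ≥ 6, so +4): 8 + 4 = 12.
R5 applies: 12 + 2 = 14.
R6 applies: 14 − 2 = 12.
Final offense level: 12.
Criminal history: 13 prior points → Category IV (13+).
Level 12 falls in the 10-25 band.
Grid: Level 10-25 × Category IV = 180-212 weeks.
Probation check: level 12 > 8 and category IV > II → not eligible.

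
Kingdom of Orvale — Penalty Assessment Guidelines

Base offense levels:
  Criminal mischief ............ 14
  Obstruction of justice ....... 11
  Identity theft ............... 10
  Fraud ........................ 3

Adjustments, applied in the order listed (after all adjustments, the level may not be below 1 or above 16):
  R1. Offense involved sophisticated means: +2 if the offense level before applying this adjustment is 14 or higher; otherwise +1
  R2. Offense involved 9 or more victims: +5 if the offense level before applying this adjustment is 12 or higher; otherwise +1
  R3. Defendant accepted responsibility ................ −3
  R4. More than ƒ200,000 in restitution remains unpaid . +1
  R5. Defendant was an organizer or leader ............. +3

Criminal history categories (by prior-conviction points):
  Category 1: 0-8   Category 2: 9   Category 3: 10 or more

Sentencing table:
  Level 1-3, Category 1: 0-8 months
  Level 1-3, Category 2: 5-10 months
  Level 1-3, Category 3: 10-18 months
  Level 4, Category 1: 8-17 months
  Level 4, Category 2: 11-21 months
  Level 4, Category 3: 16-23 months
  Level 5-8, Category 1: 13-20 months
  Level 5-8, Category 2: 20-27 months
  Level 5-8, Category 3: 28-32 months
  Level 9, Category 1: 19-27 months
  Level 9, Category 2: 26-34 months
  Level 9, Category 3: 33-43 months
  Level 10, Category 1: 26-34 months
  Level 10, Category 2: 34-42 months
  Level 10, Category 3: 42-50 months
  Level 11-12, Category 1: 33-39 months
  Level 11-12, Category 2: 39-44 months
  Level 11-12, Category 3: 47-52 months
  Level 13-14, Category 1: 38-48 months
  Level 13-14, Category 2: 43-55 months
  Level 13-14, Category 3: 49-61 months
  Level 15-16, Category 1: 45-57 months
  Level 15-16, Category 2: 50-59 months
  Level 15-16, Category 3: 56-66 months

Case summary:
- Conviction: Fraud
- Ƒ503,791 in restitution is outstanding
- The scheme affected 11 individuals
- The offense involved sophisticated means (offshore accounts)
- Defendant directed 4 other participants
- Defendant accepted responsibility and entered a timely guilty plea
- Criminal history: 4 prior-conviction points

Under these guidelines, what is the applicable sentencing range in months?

Base offense level for fraud: 3.
R1 applies (level before this adjustment is 3 < 14, so +1): 3 + 1 = 4.
R2 applies (level before this adjustment is 4 < 12, so +1): 4 + 1 = 5.
R3 applies: 5 − 3 = 2.
R4 applies: 2 + 1 = 3.
R5 applies: 3 + 3 = 6.
Final offense level: 6.
Criminal history: 4 prior points → Category 1 (0-8).
Level 6 falls in the 5-8 band.
Grid: Level 5-8 × Category 1 = 13-20 months.

13-20 months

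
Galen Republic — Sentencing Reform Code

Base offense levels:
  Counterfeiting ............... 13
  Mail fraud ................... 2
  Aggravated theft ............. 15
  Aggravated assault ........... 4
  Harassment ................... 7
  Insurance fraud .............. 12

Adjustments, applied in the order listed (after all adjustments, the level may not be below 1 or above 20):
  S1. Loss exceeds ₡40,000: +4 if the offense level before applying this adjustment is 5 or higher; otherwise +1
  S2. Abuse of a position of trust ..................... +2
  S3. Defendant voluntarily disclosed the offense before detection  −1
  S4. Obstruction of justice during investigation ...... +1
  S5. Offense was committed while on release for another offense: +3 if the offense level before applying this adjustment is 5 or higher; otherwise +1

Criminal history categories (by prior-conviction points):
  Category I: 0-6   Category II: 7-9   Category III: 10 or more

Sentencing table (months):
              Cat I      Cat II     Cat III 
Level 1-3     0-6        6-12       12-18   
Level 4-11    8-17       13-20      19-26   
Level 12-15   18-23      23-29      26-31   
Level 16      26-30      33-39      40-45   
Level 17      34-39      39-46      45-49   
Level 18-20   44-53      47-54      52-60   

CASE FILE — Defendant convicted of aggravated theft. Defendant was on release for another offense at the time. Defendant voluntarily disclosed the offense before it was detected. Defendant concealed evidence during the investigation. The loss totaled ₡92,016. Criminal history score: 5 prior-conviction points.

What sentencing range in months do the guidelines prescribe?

44-53 months

Base offense level for aggravated theft: 15.
S1 applies (level before this adjustment is 15 ≥ 5, so +4): 15 + 4 = 19.
S2 does not apply.
S3 applies: 19 − 1 = 18.
S4 applies: 18 + 1 = 19.
S5 applies (level before this adjustment is 19 ≥ 5, so +3): 19 + 3 = 22.
Level 22 exceeds the maximum of 20; capped at 20.
Final offense level: 20.
Criminal history: 5 prior points → Category I (0-6).
Level 20 falls in the 18-20 band.
Grid: Level 18-20 × Category I = 44-53 months.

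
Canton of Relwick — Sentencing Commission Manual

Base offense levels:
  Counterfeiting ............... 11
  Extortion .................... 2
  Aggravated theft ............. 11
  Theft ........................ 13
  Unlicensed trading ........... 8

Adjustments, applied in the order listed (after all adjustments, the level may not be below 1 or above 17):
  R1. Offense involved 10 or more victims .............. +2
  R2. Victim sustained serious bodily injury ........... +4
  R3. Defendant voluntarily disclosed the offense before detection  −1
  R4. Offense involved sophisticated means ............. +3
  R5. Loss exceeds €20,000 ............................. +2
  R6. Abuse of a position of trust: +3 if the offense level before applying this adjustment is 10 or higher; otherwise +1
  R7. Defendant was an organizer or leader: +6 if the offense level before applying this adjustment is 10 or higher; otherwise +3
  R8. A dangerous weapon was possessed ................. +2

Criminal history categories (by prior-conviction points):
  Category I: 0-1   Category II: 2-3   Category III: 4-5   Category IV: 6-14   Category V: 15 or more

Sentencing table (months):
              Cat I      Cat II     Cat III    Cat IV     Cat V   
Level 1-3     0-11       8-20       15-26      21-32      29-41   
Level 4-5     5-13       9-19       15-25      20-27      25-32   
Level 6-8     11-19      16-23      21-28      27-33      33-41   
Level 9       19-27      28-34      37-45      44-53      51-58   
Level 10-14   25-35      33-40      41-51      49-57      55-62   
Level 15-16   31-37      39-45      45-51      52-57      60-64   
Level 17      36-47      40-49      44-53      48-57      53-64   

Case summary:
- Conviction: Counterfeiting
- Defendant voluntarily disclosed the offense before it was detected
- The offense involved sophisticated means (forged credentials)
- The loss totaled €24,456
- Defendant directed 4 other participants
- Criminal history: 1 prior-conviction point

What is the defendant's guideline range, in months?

36-47 months

Base offense level for counterfeiting: 11.
R1 does not apply.
R3 applies: 11 − 1 = 10.
R4 applies: 10 + 3 = 13.
R5 applies: 13 + 2 = 15.
R6 does not apply.
R7 applies (level before this adjustment is 15 ≥ 10, so +6): 15 + 6 = 21.
Level 21 exceeds the maximum of 17; capped at 17.
Final offense level: 17.
Criminal history: 1 prior point → Category I (0-1).
Level 17 falls in the 17 band.
Grid: Level 17 × Category I = 36-47 months.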